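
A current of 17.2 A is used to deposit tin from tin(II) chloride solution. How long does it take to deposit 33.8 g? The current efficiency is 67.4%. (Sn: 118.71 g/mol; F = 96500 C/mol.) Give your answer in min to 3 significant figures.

79.0 min

n(Sn) = 33.8 / 118.71 = 0.2847 mol
Sn²⁺ + 2e⁻ → Sn, so n(e⁻) = 2 × 0.2847 = 0.5694 mol
Q = 0.5694 × 96500 / 0.674 = 81520 C
t = Q / I = 81520 / 17.2 = 4740 s = 79.0 min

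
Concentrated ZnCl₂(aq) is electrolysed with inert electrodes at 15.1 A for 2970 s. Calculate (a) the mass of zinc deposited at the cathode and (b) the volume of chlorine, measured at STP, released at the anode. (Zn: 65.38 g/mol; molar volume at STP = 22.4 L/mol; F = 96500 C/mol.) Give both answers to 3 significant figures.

15.2 g Zn; 5.21 L Cl₂

Q = 15.1 × 2970 = 44850 C; n(e⁻) = 44850 / 96500 = 0.4648 mol
Cathode: Zn²⁺ + 2e⁻ → Zn → n(Zn) = 0.4648/2 = 0.2324 mol → 15.2 g
Anode: 2Cl⁻ → Cl₂ + 2e⁻ → n(Cl₂) = 0.4648/2 = 0.2324 mol → 5.21 L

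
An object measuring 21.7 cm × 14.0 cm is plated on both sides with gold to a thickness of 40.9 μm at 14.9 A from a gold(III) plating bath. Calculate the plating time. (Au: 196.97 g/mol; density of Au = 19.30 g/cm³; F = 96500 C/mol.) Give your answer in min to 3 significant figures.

Plated area = 2 × 21.7 × 14.0 = 607.6 cm²
Volume = 607.6 × 40.9×10⁻⁴ cm = 2.485 cm³
m(Au) = 2.485 × 19.30 = 47.96 g
n(Au) = 47.96 / 196.97 = 0.2435 mol; n(e⁻) = 3 × 0.2435 = 0.7305 mol
Q = 0.7305 × 96500 = 70490 C
t = 70490 / 14.9 = 4731 s = 78.9 min

78.9 min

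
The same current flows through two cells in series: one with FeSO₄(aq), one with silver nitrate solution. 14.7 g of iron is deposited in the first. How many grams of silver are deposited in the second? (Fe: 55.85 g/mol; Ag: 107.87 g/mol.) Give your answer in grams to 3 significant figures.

n(Fe) = 14.7 / 55.85 = 0.2632 mol
Fe²⁺ + 2e⁻ → Fe, so n(e⁻) = 2 × 0.2632 = 0.5264 mol
In series, the same 0.5264 mol of electrons flows through the second cell.
Ag⁺ + e⁻ → Ag, so n(Ag) = 0.5264 mol
m(Ag) = 0.5264 × 107.87 = 56.8 g

56.8 g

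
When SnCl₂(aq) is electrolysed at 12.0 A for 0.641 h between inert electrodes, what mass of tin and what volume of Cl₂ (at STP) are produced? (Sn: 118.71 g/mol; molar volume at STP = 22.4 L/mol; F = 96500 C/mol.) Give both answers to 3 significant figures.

17.0 g Sn; 3.21 L Cl₂

Q = 12.0 × 2307.6 = 27690 C; n(e⁻) = 27690 / 96500 = 0.2869 mol
Cathode: Sn²⁺ + 2e⁻ → Sn → n(Sn) = 0.2869/2 = 0.1435 mol → 17.0 g
Anode: 2Cl⁻ → Cl₂ + 2e⁻ → n(Cl₂) = 0.2869/2 = 0.1435 mol → 3.21 L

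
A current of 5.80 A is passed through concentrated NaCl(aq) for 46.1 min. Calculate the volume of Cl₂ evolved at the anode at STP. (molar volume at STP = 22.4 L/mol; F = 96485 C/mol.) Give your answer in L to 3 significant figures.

Charge passed = 5.80 × 2766 = 16040 C
n(e⁻) = Q/F = 16040/96485 = 0.1662 mol
2Cl⁻ → Cl₂ + 2e⁻, so n(Cl₂) = 0.1662 / 2 = 0.08310 mol
V = 0.08310 × 22.4 = 1.861 L

1.86 L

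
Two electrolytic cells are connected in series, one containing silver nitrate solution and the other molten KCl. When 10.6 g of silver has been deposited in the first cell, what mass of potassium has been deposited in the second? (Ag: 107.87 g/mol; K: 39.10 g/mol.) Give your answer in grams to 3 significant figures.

n(Ag) = 10.6 / 107.87 = 0.09827 mol
Ag⁺ + e⁻ → Ag, so n(e⁻) = 0.09827 mol
The cells are in series, so the same charge (and hence the same n(e⁻) = 0.09827 mol) passes through both.
K⁺ + e⁻ → K, so n(K) = 0.09827 mol
m(K) = 0.09827 × 39.10 = 3.84 g

3.84 g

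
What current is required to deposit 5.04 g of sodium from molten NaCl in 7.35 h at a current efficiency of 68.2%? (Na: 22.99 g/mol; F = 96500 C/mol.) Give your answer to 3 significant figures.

n(Na) = 5.04 / 22.99 = 0.2192 mol
Na⁺ + e⁻ → Na, so n(e⁻) = 0.2192 mol
Q = 0.2192 × 96500 / 0.682 = 31020 C
I = Q / t = 31020 / 26460 s = 1.17 A

1.17 A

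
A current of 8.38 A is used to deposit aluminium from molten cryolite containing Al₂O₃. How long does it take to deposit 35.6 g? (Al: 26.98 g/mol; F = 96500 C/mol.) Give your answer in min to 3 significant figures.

760 min

n(Al) = 35.6 / 26.98 = 1.319 mol
Al³⁺ + 3e⁻ → Al, so n(e⁻) = 3 × 1.319 = 3.957 mol
Q = 3.957 × 96500 = 3.819×10^5 C
t = Q / I = 3.819×10^5 / 8.38 = 45570 s = 760 min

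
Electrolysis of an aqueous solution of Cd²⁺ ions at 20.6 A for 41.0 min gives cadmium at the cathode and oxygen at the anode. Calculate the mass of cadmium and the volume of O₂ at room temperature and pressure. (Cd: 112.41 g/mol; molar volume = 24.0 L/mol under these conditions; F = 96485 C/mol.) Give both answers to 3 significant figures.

29.5 g Cd; 3.15 L O₂

Q = 20.6 × 2460 = 50680 C; n(e⁻) = 50680 / 96485 = 0.5253 mol
Cathode: Cd²⁺ + 2e⁻ → Cd → n(Cd) = 0.5253/2 = 0.2627 mol → 29.5 g
Anode: 2H₂O → O₂ + 4H⁺ + 4e⁻ → n(O₂) = 0.5253/4 = 0.1313 mol → 3.15 L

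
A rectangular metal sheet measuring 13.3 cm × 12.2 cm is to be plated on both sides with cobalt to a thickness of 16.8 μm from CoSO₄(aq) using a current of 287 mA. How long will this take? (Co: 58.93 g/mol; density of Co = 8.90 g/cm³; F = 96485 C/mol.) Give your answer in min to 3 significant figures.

923 min

Plated area = 2 × 13.3 × 12.2 = 324.5 cm²
Volume = 324.5 × 16.8×10⁻⁴ cm = 0.5452 cm³
m(Co) = 0.5452 × 8.90 = 4.852 g
n(Co) = 4.852 / 58.93 = 0.08233 mol; n(e⁻) = 2 × 0.08233 = 0.1647 mol
Q = 0.1647 × 96485 = 15890 C
t = 15890 / 0.287 = 55370 s = 923 min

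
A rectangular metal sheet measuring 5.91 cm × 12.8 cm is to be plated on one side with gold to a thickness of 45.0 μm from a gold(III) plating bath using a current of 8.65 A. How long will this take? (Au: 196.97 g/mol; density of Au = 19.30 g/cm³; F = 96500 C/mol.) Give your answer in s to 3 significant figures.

Plated area = 5.91 × 12.8 = 75.65 cm²
Volume = 75.65 × 45.0×10⁻⁴ cm = 0.3404 cm³
m(Au) = 0.3404 × 19.30 = 6.570 g
n(Au) = 6.570 / 196.97 = 0.03336 mol; n(e⁻) = 3 × 0.03336 = 0.1001 mol
Q = 0.1001 × 96500 = 9660 C
t = 9660 / 8.65 = 1117 s

1120 s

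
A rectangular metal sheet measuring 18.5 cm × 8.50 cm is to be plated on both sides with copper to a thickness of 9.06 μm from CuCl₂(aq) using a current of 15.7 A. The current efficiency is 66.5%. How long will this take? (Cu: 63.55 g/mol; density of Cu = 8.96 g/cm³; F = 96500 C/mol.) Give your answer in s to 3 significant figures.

Plated area = 2 × 18.5 × 8.50 = 314.5 cm²
Volume = 314.5 × 9.06×10⁻⁴ cm = 0.2849 cm³
m(Cu) = 0.2849 × 8.96 = 2.553 g
n(Cu) = 2.553 / 63.55 = 0.04017 mol; n(e⁻) = 2 × 0.04017 = 0.08034 mol
Q = 0.08034 × 96500 / 0.665 = 11660 C
t = 11660 / 15.7 = 742.7 s

743 s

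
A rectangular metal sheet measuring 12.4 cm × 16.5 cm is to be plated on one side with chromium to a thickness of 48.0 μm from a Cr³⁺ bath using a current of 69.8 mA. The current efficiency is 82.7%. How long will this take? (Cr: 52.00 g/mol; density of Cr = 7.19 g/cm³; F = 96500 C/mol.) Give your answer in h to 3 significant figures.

189 h

Plated area = 12.4 × 16.5 = 204.6 cm²
Volume = 204.6 × 48.0×10⁻⁴ cm = 0.9821 cm³
m(Cr) = 0.9821 × 7.19 = 7.061 g
n(Cr) = 7.061 / 52.00 = 0.1358 mol; n(e⁻) = 3 × 0.1358 = 0.4074 mol
Q = 0.4074 × 96500 / 0.827 = 47540 C
t = 47540 / 0.0698 = 6.811×10^5 s = 189 h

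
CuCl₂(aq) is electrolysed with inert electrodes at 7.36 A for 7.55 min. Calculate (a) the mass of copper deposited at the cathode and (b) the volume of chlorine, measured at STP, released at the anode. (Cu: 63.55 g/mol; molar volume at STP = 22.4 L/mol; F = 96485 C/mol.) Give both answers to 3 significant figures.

Q = 7.36 × 453 = 3334 C; n(e⁻) = 3334 / 96485 = 0.03455 mol
Cathode: Cu²⁺ + 2e⁻ → Cu → n(Cu) = 0.03455/2 = 0.01728 mol → 1.10 g
Anode: 2Cl⁻ → Cl₂ + 2e⁻ → n(Cl₂) = 0.03455/2 = 0.01728 mol → 0.387 L

1.10 g Cu; 0.387 L Cl₂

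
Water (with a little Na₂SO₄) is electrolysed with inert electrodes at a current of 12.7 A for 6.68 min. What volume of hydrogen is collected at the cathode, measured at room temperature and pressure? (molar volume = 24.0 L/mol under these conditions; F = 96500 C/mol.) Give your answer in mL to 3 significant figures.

633 mL

Q = It = 12.7 × 400.8 = 5090 C
Moles of electrons = 5090 / 96500 = 0.05275 mol
2H⁺ + 2e⁻ → H₂, so n(H₂) = 0.05275 / 2 = 0.02638 mol
V = 0.02638 × 24.0 = 0.6331 L
= 633 mL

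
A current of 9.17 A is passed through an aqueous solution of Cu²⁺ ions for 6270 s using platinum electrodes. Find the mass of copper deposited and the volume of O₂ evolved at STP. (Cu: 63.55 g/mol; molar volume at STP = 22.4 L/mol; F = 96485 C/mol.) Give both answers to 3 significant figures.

Q = 9.17 × 6270 = 57500 C; n(e⁻) = 57500 / 96485 = 0.5959 mol
Cathode: Cu²⁺ + 2e⁻ → Cu → n(Cu) = 0.5959/2 = 0.2980 mol → 18.9 g
Anode: 2H₂O → O₂ + 4H⁺ + 4e⁻ → n(O₂) = 0.5959/4 = 0.1490 mol → 3.34 L

18.9 g Cu; 3.34 L O₂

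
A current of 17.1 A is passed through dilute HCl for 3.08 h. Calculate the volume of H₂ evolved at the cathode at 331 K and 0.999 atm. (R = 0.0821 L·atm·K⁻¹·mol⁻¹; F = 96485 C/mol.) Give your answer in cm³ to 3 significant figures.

26700 cm³

Q = It = 17.1 × 11088 = 1.896×10^5 C
n(e⁻) = 1.896×10^5 / 96485 = 1.965 mol
2H⁺ + 2e⁻ → H₂, so n(H₂) = 1.965 / 2 = 0.9825 mol
V = nRT/P = 0.9825 × 0.0821 × 331 / 0.999 = 26.73 L
= 26700 cm³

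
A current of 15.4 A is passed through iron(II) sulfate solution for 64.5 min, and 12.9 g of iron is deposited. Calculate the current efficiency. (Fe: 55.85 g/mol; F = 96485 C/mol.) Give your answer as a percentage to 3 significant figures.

Q = 15.4 × 3870 = 59600 C
n(e⁻) = 59600 / 96485 = 0.6177 mol
Fe²⁺ + 2e⁻ → Fe, so theoretical n(Fe) = 0.3089 mol → 17.25 g
Efficiency = 12.9 / 17.25 = 0.7478 = 74.8%

74.8%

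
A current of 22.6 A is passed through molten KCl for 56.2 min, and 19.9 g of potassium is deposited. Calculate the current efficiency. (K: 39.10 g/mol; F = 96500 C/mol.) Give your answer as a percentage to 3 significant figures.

64.4%

Q = 22.6 × 3372 = 76210 C
n(e⁻) = 76210 / 96500 = 0.7897 mol
K⁺ + e⁻ → K, so theoretical n(K) = 0.7897 mol → 30.88 g
Efficiency = 19.9 / 30.88 = 0.6444 = 64.4%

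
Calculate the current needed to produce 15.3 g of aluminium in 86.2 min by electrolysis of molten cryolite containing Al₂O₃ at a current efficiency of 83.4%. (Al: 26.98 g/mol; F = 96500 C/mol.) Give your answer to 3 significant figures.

n(Al) = 15.3 / 26.98 = 0.5671 mol
Al³⁺ + 3e⁻ → Al, so n(e⁻) = 3 × 0.5671 = 1.701 mol
Q = 1.701 × 96500 / 0.834 = 1.968×10^5 C
I = Q / t = 1.968×10^5 / 5172 s = 38.1 A

38.1 A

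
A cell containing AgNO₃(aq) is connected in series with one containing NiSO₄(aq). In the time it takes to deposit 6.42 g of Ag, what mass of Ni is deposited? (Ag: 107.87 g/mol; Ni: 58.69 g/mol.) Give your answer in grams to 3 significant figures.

n(Ag) = 6.42 / 107.87 = 0.05952 mol
Ag⁺ + e⁻ → Ag, so n(e⁻) = 0.05952 mol
In series, the same 0.05952 mol of electrons flows through the second cell.
Ni²⁺ + 2e⁻ → Ni, so n(Ni) = 0.05952 / 2 = 0.02976 mol
m(Ni) = 0.02976 × 58.69 = 1.75 g

1.75 g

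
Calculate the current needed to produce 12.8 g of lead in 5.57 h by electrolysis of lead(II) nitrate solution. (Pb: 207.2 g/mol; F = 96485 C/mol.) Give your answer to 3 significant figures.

n(Pb) = 12.8 / 207.2 = 0.06178 mol
Pb²⁺ + 2e⁻ → Pb, so n(e⁻) = 2 × 0.06178 = 0.1236 mol
Q = 0.1236 × 96485 = 11930 C
I = Q / t = 11930 / 20052 s = 0.595 A

0.595 A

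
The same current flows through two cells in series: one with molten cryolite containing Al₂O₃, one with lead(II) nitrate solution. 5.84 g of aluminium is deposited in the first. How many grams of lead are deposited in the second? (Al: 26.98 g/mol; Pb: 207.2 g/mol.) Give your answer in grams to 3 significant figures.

n(Al) = 5.84 / 26.98 = 0.2165 mol
Al³⁺ + 3e⁻ → Al, so n(e⁻) = 3 × 0.2165 = 0.6495 mol
Since the cells are in series, n(e⁻) in the Pb cell is also 0.6495 mol.
Pb²⁺ + 2e⁻ → Pb, so n(Pb) = 0.6495 / 2 = 0.3248 mol
m(Pb) = 0.3248 × 207.2 = 67.3 g

67.3 g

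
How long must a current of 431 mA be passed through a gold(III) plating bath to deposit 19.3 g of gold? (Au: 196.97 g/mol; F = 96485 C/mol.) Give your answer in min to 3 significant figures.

n(Au) = 19.3 / 196.97 = 0.09798 mol
Au³⁺ + 3e⁻ → Au, so n(e⁻) = 3 × 0.09798 = 0.2939 mol
Q = 0.2939 × 96485 = 28360 C
t = Q / I = 28360 / 0.431 = 65800 s = 1100 min

1100 min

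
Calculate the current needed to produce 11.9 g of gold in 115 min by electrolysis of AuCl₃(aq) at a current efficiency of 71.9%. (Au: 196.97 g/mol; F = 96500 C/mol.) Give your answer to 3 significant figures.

3.53 A

n(Au) = 11.9 / 196.97 = 0.06042 mol
Au³⁺ + 3e⁻ → Au, so n(e⁻) = 3 × 0.06042 = 0.1813 mol
Q = 0.1813 × 96500 / 0.719 = 24330 C
I = Q / t = 24330 / 6900 s = 3.53 A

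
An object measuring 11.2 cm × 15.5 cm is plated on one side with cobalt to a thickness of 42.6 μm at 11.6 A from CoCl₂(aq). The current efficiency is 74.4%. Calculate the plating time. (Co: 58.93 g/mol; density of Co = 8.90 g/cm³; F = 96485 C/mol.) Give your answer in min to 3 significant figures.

Plated area = 11.2 × 15.5 = 173.6 cm²
Volume = 173.6 × 42.6×10⁻⁴ cm = 0.7395 cm³
m(Co) = 0.7395 × 8.90 = 6.582 g
n(Co) = 6.582 / 58.93 = 0.1117 mol; n(e⁻) = 2 × 0.1117 = 0.2234 mol
Q = 0.2234 × 96485 / 0.744 = 28970 C
t = 28970 / 11.6 = 2497 s = 41.6 min

41.6 min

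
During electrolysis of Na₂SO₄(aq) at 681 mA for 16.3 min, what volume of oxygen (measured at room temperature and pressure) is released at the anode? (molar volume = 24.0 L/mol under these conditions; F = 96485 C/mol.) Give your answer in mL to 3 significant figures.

41.4 mL

Q = It = 0.681 × 978 = 666.0 C
Moles of electrons = 666.0 / 96485 = 0.006903 mol
2H₂O → O₂ + 4H⁺ + 4e⁻, so n(O₂) = 0.006903 / 4 = 0.001726 mol
V = 0.001726 × 24.0 = 0.04142 L
= 41.4 mL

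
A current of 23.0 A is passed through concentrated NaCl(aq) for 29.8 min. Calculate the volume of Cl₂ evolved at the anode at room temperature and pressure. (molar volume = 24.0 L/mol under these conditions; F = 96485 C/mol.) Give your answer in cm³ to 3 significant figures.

5110 cm³

Q = 23.0 A × 1788 s = 41120 C
Moles of electrons = 41120 / 96485 = 0.4262 mol
2Cl⁻ → Cl₂ + 2e⁻, so n(Cl₂) = 0.4262 / 2 = 0.2131 mol
V = 0.2131 × 24.0 = 5.114 L
= 5110 cm³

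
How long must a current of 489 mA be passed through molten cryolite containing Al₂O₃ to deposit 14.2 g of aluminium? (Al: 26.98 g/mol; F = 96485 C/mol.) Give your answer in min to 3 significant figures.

n(Al) = 14.2 / 26.98 = 0.5263 mol
Al³⁺ + 3e⁻ → Al, so n(e⁻) = 3 × 0.5263 = 1.579 mol
Q = 1.579 × 96485 = 1.523×10^5 C
t = Q / I = 1.523×10^5 / 0.489 = 3.115×10^5 s = 5190 min

5190 min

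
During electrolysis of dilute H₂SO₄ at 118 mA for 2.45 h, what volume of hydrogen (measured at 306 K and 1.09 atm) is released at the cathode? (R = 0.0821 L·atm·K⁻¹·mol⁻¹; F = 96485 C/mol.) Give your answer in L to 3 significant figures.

Charge passed = 0.118 × 8820 = 1041 C
n(e⁻) = 1041 / 96485 = 0.01079 mol
2H⁺ + 2e⁻ → H₂, so n(H₂) = 0.01079 / 2 = 0.005395 mol
V = nRT/P = 0.005395 × 0.0821 × 306 / 1.09 = 0.1243 L

0.124 L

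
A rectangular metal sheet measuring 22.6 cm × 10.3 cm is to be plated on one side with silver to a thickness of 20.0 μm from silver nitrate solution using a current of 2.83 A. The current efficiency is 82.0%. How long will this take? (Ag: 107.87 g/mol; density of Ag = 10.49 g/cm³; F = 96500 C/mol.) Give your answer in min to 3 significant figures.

Plated area = 22.6 × 10.3 = 232.8 cm²
Volume = 232.8 × 20.0×10⁻⁴ cm = 0.4656 cm³
m(Ag) = 0.4656 × 10.49 = 4.884 g
n(Ag) = 4.884 / 107.87 = 0.04528 mol; n(e⁻) = 0.04528 mol
Q = 0.04528 × 96500 / 0.820 = 5329 C
t = 5329 / 2.83 = 1883 s = 31.4 min

31.4 min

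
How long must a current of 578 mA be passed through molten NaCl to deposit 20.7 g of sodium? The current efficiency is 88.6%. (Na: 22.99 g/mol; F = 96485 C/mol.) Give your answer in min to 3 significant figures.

n(Na) = 20.7 / 22.99 = 0.9004 mol
Na⁺ + e⁻ → Na, so n(e⁻) = 0.9004 mol
Q = 0.9004 × 96485 / 0.886 = 98050 C
t = Q / I = 98050 / 0.578 = 1.696×10^5 s = 2830 min

2830 min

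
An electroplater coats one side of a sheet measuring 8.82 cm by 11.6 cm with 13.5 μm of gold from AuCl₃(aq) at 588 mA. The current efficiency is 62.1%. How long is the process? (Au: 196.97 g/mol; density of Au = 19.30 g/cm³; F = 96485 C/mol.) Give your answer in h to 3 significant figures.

2.98 h

Plated area = 8.82 × 11.6 = 102.3 cm²
Volume = 102.3 × 13.5×10⁻⁴ cm = 0.1381 cm³
m(Au) = 0.1381 × 19.30 = 2.665 g
n(Au) = 2.665 / 196.97 = 0.01353 mol; n(e⁻) = 3 × 0.01353 = 0.04059 mol
Q = 0.04059 × 96485 / 0.621 = 6306 C
t = 6306 / 0.588 = 10720 s = 2.98 h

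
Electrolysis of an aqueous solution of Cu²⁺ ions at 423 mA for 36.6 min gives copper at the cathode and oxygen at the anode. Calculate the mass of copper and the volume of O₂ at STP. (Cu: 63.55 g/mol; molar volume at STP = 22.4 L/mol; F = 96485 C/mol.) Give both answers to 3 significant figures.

0.306 g Cu; 0.0539 L O₂

Q = 0.423 × 2196 = 928.9 C; n(e⁻) = 928.9 / 96485 = 0.009627 mol
Cathode: Cu²⁺ + 2e⁻ → Cu → n(Cu) = 0.009627/2 = 0.004814 mol → 0.306 g
Anode: 2H₂O → O₂ + 4H⁺ + 4e⁻ → n(O₂) = 0.009627/4 = 0.002407 mol → 0.0539 L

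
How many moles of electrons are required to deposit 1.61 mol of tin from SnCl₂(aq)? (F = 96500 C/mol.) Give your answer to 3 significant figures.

Sn²⁺ + 2e⁻ → Sn, so n(e⁻) = 2 × 1.61 = 3.220 mol

3.22 mol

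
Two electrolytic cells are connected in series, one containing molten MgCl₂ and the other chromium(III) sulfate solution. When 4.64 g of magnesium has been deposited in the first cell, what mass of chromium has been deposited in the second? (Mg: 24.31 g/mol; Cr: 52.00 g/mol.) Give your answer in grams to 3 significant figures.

6.62 g

n(Mg) = 4.64 / 24.31 = 0.1909 mol
Mg²⁺ + 2e⁻ → Mg, so n(e⁻) = 2 × 0.1909 = 0.3818 mol
Same current for the same time ⇒ same n(e⁻) = 0.3818 mol in both cells.
Cr³⁺ + 3e⁻ → Cr, so n(Cr) = 0.3818 / 3 = 0.1273 mol
m(Cr) = 0.1273 × 52.00 = 6.62 g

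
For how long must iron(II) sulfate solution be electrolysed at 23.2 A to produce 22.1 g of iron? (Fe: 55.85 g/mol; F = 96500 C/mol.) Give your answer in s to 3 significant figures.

3290 s

n(Fe) = 22.1 / 55.85 = 0.3957 mol
Fe²⁺ + 2e⁻ → Fe, so n(e⁻) = 2 × 0.3957 = 0.7914 mol
Q = 0.7914 × 96500 = 76370 C
t = Q / I = 76370 / 23.2 = 3292 s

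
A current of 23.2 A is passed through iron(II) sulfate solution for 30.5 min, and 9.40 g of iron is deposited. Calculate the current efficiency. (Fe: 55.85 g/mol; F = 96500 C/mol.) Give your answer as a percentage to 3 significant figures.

Q = 23.2 × 1830 = 42460 C
n(e⁻) = 42460 / 96500 = 0.4400 mol
Fe²⁺ + 2e⁻ → Fe, so theoretical n(Fe) = 0.2200 mol → 12.29 g
Efficiency = 9.40 / 12.29 = 0.7648 = 76.5%

76.5%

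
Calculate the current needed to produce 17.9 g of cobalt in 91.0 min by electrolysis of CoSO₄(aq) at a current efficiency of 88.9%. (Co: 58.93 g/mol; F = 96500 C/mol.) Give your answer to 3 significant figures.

n(Co) = 17.9 / 58.93 = 0.3038 mol
Co²⁺ + 2e⁻ → Co, so n(e⁻) = 2 × 0.3038 = 0.6076 mol
Q = 0.6076 × 96500 / 0.889 = 65950 C
I = Q / t = 65950 / 5460 s = 12.1 A

12.1 A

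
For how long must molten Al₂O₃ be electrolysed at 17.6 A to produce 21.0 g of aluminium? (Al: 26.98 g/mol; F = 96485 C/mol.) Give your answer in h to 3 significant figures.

3.56 h

n(Al) = 21.0 / 26.98 = 0.7784 mol
Al³⁺ + 3e⁻ → Al, so n(e⁻) = 3 × 0.7784 = 2.335 mol
Q = 2.335 × 96485 = 2.253×10^5 C
t = Q / I = 2.253×10^5 / 17.6 = 12800 s = 3.56 h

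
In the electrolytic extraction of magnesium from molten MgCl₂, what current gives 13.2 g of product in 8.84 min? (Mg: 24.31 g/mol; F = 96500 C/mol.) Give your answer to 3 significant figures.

n(Mg) = 13.2 / 24.31 = 0.5430 mol
Mg²⁺ + 2e⁻ → Mg, so n(e⁻) = 2 × 0.5430 = 1.086 mol
Q = 1.086 × 96500 = 1.048×10^5 C
I = Q / t = 1.048×10^5 / 530.4 s = 198 A

198 A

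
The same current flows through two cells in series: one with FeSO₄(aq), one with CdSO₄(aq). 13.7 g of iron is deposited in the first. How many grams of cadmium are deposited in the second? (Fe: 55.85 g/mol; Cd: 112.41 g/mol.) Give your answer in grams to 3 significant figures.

27.6 g

n(Fe) = 13.7 / 55.85 = 0.2453 mol
Fe²⁺ + 2e⁻ → Fe, so n(e⁻) = 2 × 0.2453 = 0.4906 mol
Since the cells are in series, n(e⁻) in the Cd cell is also 0.4906 mol.
Cd²⁺ + 2e⁻ → Cd, so n(Cd) = 0.4906 / 2 = 0.2453 mol
m(Cd) = 0.2453 × 112.41 = 27.6 g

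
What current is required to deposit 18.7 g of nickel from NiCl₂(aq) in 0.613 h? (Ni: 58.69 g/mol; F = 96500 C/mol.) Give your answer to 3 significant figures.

n(Ni) = 18.7 / 58.69 = 0.3186 mol
Ni²⁺ + 2e⁻ → Ni, so n(e⁻) = 2 × 0.3186 = 0.6372 mol
Q = 0.6372 × 96500 = 61490 C
I = Q / t = 61490 / 2206.8 s = 27.9 A

27.9 A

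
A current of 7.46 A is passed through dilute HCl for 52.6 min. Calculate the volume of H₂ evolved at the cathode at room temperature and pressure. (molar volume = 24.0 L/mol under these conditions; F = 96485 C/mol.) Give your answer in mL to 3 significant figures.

Q = 7.46 A × 3156 s = 23540 C
n(e⁻) = 23540 / 96485 = 0.2440 mol
2H⁺ + 2e⁻ → H₂, so n(H₂) = 0.2440 / 2 = 0.1220 mol
V = 0.1220 × 24.0 = 2.928 L
= 2930 mL

2930 mL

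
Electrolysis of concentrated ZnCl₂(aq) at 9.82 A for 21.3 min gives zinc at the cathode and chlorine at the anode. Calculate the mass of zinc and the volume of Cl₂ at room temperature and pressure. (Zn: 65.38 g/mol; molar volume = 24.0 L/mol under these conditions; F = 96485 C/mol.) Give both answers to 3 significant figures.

Q = 9.82 × 1278 = 12550 C; n(e⁻) = 12550 / 96485 = 0.1301 mol
Cathode: Zn²⁺ + 2e⁻ → Zn → n(Zn) = 0.1301/2 = 0.06505 mol → 4.25 g
Anode: 2Cl⁻ → Cl₂ + 2e⁻ → n(Cl₂) = 0.1301/2 = 0.06505 mol → 1.56 L

4.25 g Zn; 1.56 L Cl₂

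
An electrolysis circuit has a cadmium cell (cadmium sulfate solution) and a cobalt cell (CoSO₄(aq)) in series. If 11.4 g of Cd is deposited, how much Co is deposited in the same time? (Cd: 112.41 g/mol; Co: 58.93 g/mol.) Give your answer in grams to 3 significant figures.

n(Cd) = 11.4 / 112.41 = 0.1014 mol
Cd²⁺ + 2e⁻ → Cd, so n(e⁻) = 2 × 0.1014 = 0.2028 mol
In series, the same 0.2028 mol of electrons flows through the second cell.
Co²⁺ + 2e⁻ → Co, so n(Co) = 0.2028 / 2 = 0.1014 mol
m(Co) = 0.1014 × 58.93 = 5.98 g

5.98 g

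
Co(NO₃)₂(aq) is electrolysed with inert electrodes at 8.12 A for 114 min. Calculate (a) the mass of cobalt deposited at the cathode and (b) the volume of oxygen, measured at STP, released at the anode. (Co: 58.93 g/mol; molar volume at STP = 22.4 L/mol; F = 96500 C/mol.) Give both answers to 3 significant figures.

Q = 8.12 × 6840 = 55540 C; n(e⁻) = 55540 / 96500 = 0.5755 mol
Cathode: Co²⁺ + 2e⁻ → Co → n(Co) = 0.5755/2 = 0.2878 mol → 17.0 g
Anode: 2H₂O → O₂ + 4H⁺ + 4e⁻ → n(O₂) = 0.5755/4 = 0.1439 mol → 3.22 L

17.0 g Co; 3.22 L O₂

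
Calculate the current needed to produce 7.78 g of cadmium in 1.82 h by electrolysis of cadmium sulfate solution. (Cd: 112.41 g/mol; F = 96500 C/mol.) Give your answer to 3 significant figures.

2.04 A

n(Cd) = 7.78 / 112.41 = 0.06921 mol
Cd²⁺ + 2e⁻ → Cd, so n(e⁻) = 2 × 0.06921 = 0.1384 mol
Q = 0.1384 × 96500 = 13360 C
I = Q / t = 13360 / 6552 s = 2.04 A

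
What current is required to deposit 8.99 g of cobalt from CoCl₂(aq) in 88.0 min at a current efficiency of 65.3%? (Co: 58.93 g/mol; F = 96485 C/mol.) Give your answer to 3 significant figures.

8.54 A

n(Co) = 8.99 / 58.93 = 0.1526 mol
Co²⁺ + 2e⁻ → Co, so n(e⁻) = 2 × 0.1526 = 0.3052 mol
Q = 0.3052 × 96485 / 0.653 = 45100 C
I = Q / t = 45100 / 5280 s = 8.54 A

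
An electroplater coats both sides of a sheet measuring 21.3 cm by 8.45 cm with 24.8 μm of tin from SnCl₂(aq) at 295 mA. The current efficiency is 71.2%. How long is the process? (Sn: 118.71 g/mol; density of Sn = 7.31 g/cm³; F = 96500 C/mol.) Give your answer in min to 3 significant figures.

842 min

Plated area = 2 × 21.3 × 8.45 = 360.0 cm²
Volume = 360.0 × 24.8×10⁻⁴ cm = 0.8928 cm³
m(Sn) = 0.8928 × 7.31 = 6.526 g
n(Sn) = 6.526 / 118.71 = 0.05497 mol; n(e⁻) = 2 × 0.05497 = 0.1099 mol
Q = 0.1099 × 96500 / 0.712 = 14900 C
t = 14900 / 0.295 = 50510 s = 842 min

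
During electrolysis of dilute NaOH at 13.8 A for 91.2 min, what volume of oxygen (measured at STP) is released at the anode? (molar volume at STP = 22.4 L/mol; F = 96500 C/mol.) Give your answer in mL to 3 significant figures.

Charge passed = 13.8 × 5472 = 75510 C
n(e⁻) = Q/F = 75510/96500 = 0.7825 mol
2H₂O → O₂ + 4H⁺ + 4e⁻, so n(O₂) = 0.7825 / 4 = 0.1956 mol
V = 0.1956 × 22.4 = 4.381 L
= 4380 mL

4380 mL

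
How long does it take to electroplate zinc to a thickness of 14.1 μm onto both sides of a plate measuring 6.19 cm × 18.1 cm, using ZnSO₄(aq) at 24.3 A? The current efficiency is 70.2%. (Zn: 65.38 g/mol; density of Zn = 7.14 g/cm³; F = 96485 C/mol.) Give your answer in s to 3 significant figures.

390 s

Plated area = 2 × 6.19 × 18.1 = 224.1 cm²
Volume = 224.1 × 14.1×10⁻⁴ cm = 0.3160 cm³
m(Zn) = 0.3160 × 7.14 = 2.256 g
n(Zn) = 2.256 / 65.38 = 0.03451 mol; n(e⁻) = 2 × 0.03451 = 0.06902 mol
Q = 0.06902 × 96485 / 0.702 = 9486 C
t = 9486 / 24.3 = 390.4 s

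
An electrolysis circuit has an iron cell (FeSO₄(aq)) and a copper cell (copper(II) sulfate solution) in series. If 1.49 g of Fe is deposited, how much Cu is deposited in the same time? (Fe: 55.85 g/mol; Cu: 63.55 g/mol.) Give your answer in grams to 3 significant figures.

n(Fe) = 1.49 / 55.85 = 0.02668 mol
Fe²⁺ + 2e⁻ → Fe, so n(e⁻) = 2 × 0.02668 = 0.05336 mol
Since the cells are in series, n(e⁻) in the Cu cell is also 0.05336 mol.
Cu²⁺ + 2e⁻ → Cu, so n(Cu) = 0.05336 / 2 = 0.02668 mol
m(Cu) = 0.02668 × 63.55 = 1.70 g

1.70 g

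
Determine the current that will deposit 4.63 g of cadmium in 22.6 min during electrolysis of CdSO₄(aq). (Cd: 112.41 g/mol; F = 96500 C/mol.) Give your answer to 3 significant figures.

5.86 A

n(Cd) = 4.63 / 112.41 = 0.04119 mol
Cd²⁺ + 2e⁻ → Cd, so n(e⁻) = 2 × 0.04119 = 0.08238 mol
Q = 0.08238 × 96500 = 7950 C
I = Q / t = 7950 / 1356 s = 5.86 A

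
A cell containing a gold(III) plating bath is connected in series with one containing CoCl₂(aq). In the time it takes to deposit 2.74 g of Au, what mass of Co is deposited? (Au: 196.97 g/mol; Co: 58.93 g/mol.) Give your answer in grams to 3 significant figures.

1.23 g

n(Au) = 2.74 / 196.97 = 0.01391 mol
Au³⁺ + 3e⁻ → Au, so n(e⁻) = 3 × 0.01391 = 0.04173 mol
In series, the same 0.04173 mol of electrons flows through the second cell.
Co²⁺ + 2e⁻ → Co, so n(Co) = 0.04173 / 2 = 0.02087 mol
m(Co) = 0.02087 × 58.93 = 1.23 g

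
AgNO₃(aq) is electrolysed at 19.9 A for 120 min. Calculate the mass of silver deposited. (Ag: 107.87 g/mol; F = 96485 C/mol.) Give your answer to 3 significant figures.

Charge passed = 19.9 × 7200 = 1.433×10^5 C
n(e⁻) = 1.433×10^5 / 96485 = 1.485 mol
Ag⁺ + e⁻ → Ag, so n(Ag) = 1.485 mol
m = 1.485 × 107.87 = 160 g

160 g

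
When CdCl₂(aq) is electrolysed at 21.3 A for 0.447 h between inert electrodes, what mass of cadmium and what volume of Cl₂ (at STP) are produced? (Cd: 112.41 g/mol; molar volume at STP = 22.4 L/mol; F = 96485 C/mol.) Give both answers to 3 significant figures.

20.0 g Cd; 3.98 L Cl₂

Q = 21.3 × 1609.2 = 34280 C; n(e⁻) = 34280 / 96485 = 0.3553 mol
Cathode: Cd²⁺ + 2e⁻ → Cd → n(Cd) = 0.3553/2 = 0.1777 mol → 20.0 g
Anode: 2Cl⁻ → Cl₂ + 2e⁻ → n(Cl₂) = 0.3553/2 = 0.1777 mol → 3.98 L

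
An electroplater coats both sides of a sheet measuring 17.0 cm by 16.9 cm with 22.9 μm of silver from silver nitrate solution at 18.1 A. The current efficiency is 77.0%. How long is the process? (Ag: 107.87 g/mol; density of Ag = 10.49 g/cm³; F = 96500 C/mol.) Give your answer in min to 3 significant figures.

14.8 min

Plated area = 2 × 17.0 × 16.9 = 574.6 cm²
Volume = 574.6 × 22.9×10⁻⁴ cm = 1.316 cm³
m(Ag) = 1.316 × 10.49 = 13.80 g
n(Ag) = 13.80 / 107.87 = 0.1279 mol; n(e⁻) = 0.1279 mol
Q = 0.1279 × 96500 / 0.770 = 16030 C
t = 16030 / 18.1 = 885.6 s = 14.8 min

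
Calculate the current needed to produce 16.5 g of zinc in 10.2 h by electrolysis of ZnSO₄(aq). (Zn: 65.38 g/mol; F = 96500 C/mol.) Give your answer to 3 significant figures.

n(Zn) = 16.5 / 65.38 = 0.2524 mol
Zn²⁺ + 2e⁻ → Zn, so n(e⁻) = 2 × 0.2524 = 0.5048 mol
Q = 0.5048 × 96500 = 48710 C
I = Q / t = 48710 / 36720 s = 1.33 A

1.33 A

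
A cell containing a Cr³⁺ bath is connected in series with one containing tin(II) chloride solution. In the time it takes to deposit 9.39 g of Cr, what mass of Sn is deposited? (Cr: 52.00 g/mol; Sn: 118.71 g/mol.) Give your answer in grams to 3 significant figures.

n(Cr) = 9.39 / 52.00 = 0.1806 mol
Cr³⁺ + 3e⁻ → Cr, so n(e⁻) = 3 × 0.1806 = 0.5418 mol
The cells are in series, so the same charge (and hence the same n(e⁻) = 0.5418 mol) passes through both.
Sn²⁺ + 2e⁻ → Sn, so n(Sn) = 0.5418 / 2 = 0.2709 mol
m(Sn) = 0.2709 × 118.71 = 32.2 g

32.2 g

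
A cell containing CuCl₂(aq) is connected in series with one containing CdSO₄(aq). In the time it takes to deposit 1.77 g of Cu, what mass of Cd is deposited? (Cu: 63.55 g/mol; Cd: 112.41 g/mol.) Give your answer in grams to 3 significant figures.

3.13 g

n(Cu) = 1.77 / 63.55 = 0.02785 mol
Cu²⁺ + 2e⁻ → Cu, so n(e⁻) = 2 × 0.02785 = 0.05570 mol
Since the cells are in series, n(e⁻) in the Cd cell is also 0.05570 mol.
Cd²⁺ + 2e⁻ → Cd, so n(Cd) = 0.05570 / 2 = 0.02785 mol
m(Cd) = 0.02785 × 112.41 = 3.13 g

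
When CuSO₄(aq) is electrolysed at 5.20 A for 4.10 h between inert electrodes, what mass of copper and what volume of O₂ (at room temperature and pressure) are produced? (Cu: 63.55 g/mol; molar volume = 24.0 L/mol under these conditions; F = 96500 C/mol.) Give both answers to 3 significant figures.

25.3 g Cu; 4.77 L O₂

Q = 5.20 × 14760 = 76750 C; n(e⁻) = 76750 / 96500 = 0.7953 mol
Cathode: Cu²⁺ + 2e⁻ → Cu → n(Cu) = 0.7953/2 = 0.3977 mol → 25.3 g
Anode: 2H₂O → O₂ + 4H⁺ + 4e⁻ → n(O₂) = 0.7953/4 = 0.1988 mol → 4.77 L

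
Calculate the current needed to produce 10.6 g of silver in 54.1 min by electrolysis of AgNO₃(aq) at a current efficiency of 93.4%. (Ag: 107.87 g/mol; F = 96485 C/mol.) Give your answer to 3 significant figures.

n(Ag) = 10.6 / 107.87 = 0.09827 mol
Ag⁺ + e⁻ → Ag, so n(e⁻) = 0.09827 mol
Q = 0.09827 × 96485 / 0.934 = 10150 C
I = Q / t = 10150 / 3246 s = 3.13 A

3.13 A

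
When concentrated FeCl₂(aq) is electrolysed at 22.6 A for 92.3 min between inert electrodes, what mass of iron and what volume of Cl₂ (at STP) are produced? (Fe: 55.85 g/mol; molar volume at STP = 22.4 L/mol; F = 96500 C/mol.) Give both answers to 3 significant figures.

36.2 g Fe; 14.5 L Cl₂

Q = 22.6 × 5538 = 1.252×10^5 C; n(e⁻) = 1.252×10^5 / 96500 = 1.297 mol
Cathode: Fe²⁺ + 2e⁻ → Fe → n(Fe) = 1.297/2 = 0.6485 mol → 36.2 g
Anode: 2Cl⁻ → Cl₂ + 2e⁻ → n(Cl₂) = 1.297/2 = 0.6485 mol → 14.5 L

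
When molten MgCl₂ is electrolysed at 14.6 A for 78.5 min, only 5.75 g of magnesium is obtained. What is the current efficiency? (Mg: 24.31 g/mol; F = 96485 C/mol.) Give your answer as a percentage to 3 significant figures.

Q = 14.6 × 4710 = 68770 C
n(e⁻) = 68770 / 96485 = 0.7128 mol
Mg²⁺ + 2e⁻ → Mg, so theoretical n(Mg) = 0.3564 mol → 8.664 g
Efficiency = 5.75 / 8.664 = 0.6637 = 66.4%

66.4%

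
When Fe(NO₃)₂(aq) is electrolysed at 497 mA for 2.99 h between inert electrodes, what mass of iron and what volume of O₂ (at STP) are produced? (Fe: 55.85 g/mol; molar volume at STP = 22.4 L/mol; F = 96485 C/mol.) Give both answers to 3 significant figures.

1.55 g Fe; 0.310 L O₂

Q = 0.497 × 10764 = 5350 C; n(e⁻) = 5350 / 96485 = 0.05545 mol
Cathode: Fe²⁺ + 2e⁻ → Fe → n(Fe) = 0.05545/2 = 0.02773 mol → 1.55 g
Anode: 2H₂O → O₂ + 4H⁺ + 4e⁻ → n(O₂) = 0.05545/4 = 0.01386 mol → 0.310 L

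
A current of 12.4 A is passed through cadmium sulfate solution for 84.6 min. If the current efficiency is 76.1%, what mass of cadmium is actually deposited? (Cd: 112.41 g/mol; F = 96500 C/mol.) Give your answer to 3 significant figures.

27.9 g

Q = 12.4 × 5076 = 62940 C
n(e⁻) = 62940 / 96500 = 0.6522 mol
Cd²⁺ + 2e⁻ → Cd, so theoretical m(Cd) = 0.3261 × 112.41 = 36.66 g
Actual mass = 76.1% × 36.66 = 27.9 g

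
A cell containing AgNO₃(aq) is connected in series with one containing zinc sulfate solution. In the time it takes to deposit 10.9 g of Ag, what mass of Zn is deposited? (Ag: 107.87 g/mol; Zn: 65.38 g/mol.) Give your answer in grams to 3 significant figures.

3.30 g

n(Ag) = 10.9 / 107.87 = 0.1010 mol
Ag⁺ + e⁻ → Ag, so n(e⁻) = 0.1010 mol
The cells are in series, so the same charge (and hence the same n(e⁻) = 0.1010 mol) passes through both.
Zn²⁺ + 2e⁻ → Zn, so n(Zn) = 0.1010 / 2 = 0.05050 mol
m(Zn) = 0.05050 × 65.38 = 3.30 g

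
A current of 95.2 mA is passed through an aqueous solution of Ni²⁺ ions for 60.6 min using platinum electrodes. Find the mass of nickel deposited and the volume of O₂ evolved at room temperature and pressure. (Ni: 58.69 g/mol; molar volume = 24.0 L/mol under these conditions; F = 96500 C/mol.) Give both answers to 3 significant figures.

Q = 0.0952 × 3636 = 346.1 C; n(e⁻) = 346.1 / 96500 = 0.003587 mol
Cathode: Ni²⁺ + 2e⁻ → Ni → n(Ni) = 0.003587/2 = 0.001794 mol → 0.105 g
Anode: 2H₂O → O₂ + 4H⁺ + 4e⁻ → n(O₂) = 0.003587/4 = 8.968×10^-4 mol → 0.0215 L

0.105 g Ni; 0.0215 L O₂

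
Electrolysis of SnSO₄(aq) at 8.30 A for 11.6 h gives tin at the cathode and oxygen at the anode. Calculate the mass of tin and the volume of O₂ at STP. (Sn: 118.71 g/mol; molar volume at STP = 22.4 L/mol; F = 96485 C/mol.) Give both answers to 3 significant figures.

Q = 8.30 × 41760 = 3.466×10^5 C; n(e⁻) = 3.466×10^5 / 96485 = 3.592 mol
Cathode: Sn²⁺ + 2e⁻ → Sn → n(Sn) = 3.592/2 = 1.796 mol → 213 g
Anode: 2H₂O → O₂ + 4H⁺ + 4e⁻ → n(O₂) = 3.592/4 = 0.8980 mol → 20.1 L

213 g Sn; 20.1 L O₂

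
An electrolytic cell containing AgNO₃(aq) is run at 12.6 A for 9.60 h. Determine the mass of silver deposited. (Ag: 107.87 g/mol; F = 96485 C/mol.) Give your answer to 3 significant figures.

Q = 12.6 A × 34560 s = 4.355×10^5 C
n(e⁻) = 4.355×10^5 / 96485 = 4.514 mol
Ag⁺ + e⁻ → Ag, so n(Ag) = 4.514 mol
m = 4.514 × 107.87 = 487 g

487 g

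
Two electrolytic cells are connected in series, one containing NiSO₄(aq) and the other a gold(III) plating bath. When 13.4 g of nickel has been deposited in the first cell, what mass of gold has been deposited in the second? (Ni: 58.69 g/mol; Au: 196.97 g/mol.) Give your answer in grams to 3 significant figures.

n(Ni) = 13.4 / 58.69 = 0.2283 mol
Ni²⁺ + 2e⁻ → Ni, so n(e⁻) = 2 × 0.2283 = 0.4566 mol
Since the cells are in series, n(e⁻) in the Au cell is also 0.4566 mol.
Au³⁺ + 3e⁻ → Au, so n(Au) = 0.4566 / 3 = 0.1522 mol
m(Au) = 0.1522 × 196.97 = 30.0 g

30.0 g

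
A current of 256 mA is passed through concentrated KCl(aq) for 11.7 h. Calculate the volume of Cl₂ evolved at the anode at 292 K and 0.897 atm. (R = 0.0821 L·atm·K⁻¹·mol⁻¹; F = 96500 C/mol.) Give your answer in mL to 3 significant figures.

Q = 0.256 A × 42120 s = 10780 C
n(e⁻) = 10780 / 96500 = 0.1117 mol
2Cl⁻ → Cl₂ + 2e⁻, so n(Cl₂) = 0.1117 / 2 = 0.05585 mol
V = nRT/P = 0.05585 × 0.0821 × 292 / 0.897 = 1.493 L
= 1490 mL

1490 mL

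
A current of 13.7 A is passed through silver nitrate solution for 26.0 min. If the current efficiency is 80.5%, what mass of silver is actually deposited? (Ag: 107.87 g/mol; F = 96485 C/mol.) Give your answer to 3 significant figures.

19.2 g

Q = 13.7 × 1560 = 21370 C
n(e⁻) = 21370 / 96485 = 0.2215 mol
Ag⁺ + e⁻ → Ag, so theoretical m(Ag) = 0.2215 × 107.87 = 23.89 g
Actual mass = 80.5% × 23.89 = 19.2 g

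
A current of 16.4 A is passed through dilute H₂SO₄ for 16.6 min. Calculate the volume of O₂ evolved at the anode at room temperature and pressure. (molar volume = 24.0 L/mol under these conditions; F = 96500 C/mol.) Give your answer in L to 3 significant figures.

1.02 L

Q = It = 16.4 × 996 = 16330 C
n(e⁻) = Q/F = 16330/96500 = 0.1692 mol
2H₂O → O₂ + 4H⁺ + 4e⁻, so n(O₂) = 0.1692 / 4 = 0.04230 mol
V = 0.04230 × 24.0 = 1.015 L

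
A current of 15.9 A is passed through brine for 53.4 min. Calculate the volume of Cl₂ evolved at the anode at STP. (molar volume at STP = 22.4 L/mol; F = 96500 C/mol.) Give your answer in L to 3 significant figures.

Q = 15.9 A × 3204 s = 50940 C
n(e⁻) = 50940 / 96500 = 0.5279 mol
2Cl⁻ → Cl₂ + 2e⁻, so n(Cl₂) = 0.5279 / 2 = 0.2640 mol
V = 0.2640 × 22.4 = 5.914 L

5.91 L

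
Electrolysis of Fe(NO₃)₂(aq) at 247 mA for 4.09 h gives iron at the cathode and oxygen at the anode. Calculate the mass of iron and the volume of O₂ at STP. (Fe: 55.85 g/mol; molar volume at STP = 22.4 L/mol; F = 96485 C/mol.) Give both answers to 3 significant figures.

1.05 g Fe; 0.211 L O₂

Q = 0.247 × 14724 = 3637 C; n(e⁻) = 3637 / 96485 = 0.03769 mol
Cathode: Fe²⁺ + 2e⁻ → Fe → n(Fe) = 0.03769/2 = 0.01885 mol → 1.05 g
Anode: 2H₂O → O₂ + 4H⁺ + 4e⁻ → n(O₂) = 0.03769/4 = 0.009423 mol → 0.211 L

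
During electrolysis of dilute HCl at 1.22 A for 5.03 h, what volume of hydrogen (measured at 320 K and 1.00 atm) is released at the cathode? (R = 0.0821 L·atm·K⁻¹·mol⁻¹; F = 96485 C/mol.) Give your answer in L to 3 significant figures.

3.01 L

Q = It = 1.22 × 18108 = 22090 C
Moles of electrons = 22090 / 96485 = 0.2289 mol
2H⁺ + 2e⁻ → H₂, so n(H₂) = 0.2289 / 2 = 0.1145 mol
V = nRT/P = 0.1145 × 0.0821 × 320 / 1.00 = 3.008 L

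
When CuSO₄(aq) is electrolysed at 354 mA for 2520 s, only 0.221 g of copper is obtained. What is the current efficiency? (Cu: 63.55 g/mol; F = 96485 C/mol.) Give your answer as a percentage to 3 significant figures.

75.2%

Q = 0.354 × 2520 = 892.1 C
n(e⁻) = 892.1 / 96485 = 0.009246 mol
Cu²⁺ + 2e⁻ → Cu, so theoretical n(Cu) = 0.004623 mol → 0.2938 g
Efficiency = 0.221 / 0.2938 = 0.7522 = 75.2%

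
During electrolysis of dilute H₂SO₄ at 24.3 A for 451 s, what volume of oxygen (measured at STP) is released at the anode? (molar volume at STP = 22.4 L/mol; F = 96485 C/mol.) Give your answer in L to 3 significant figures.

Charge passed = 24.3 × 451 = 10960 C
n(e⁻) = Q/F = 10960/96485 = 0.1136 mol
2H₂O → O₂ + 4H⁺ + 4e⁻, so n(O₂) = 0.1136 / 4 = 0.02840 mol
V = 0.02840 × 22.4 = 0.6362 L

0.636 L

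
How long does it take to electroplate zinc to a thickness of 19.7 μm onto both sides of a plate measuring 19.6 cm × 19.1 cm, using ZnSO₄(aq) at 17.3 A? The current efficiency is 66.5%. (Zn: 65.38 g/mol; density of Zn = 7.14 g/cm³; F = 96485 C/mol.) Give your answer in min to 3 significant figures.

45.0 min

Plated area = 2 × 19.6 × 19.1 = 748.7 cm²
Volume = 748.7 × 19.7×10⁻⁴ cm = 1.475 cm³
m(Zn) = 1.475 × 7.14 = 10.53 g
n(Zn) = 10.53 / 65.38 = 0.1611 mol; n(e⁻) = 2 × 0.1611 = 0.3222 mol
Q = 0.3222 × 96485 / 0.665 = 46750 C
t = 46750 / 17.3 = 2702 s = 45.0 min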